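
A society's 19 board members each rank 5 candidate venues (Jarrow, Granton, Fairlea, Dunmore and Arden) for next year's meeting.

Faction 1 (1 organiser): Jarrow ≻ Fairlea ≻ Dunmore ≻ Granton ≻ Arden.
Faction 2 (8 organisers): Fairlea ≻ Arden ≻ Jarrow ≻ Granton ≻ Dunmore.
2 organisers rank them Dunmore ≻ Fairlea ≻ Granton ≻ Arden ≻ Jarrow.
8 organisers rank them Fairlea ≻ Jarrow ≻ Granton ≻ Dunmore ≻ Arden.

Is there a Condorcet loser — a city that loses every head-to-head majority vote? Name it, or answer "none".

none

Head-to-head results (19 organisers):
Jarrow–Granton: Jarrow 17–2.
Jarrow vs Fairlea: 1 for Jarrow, 18 for Fairlea — Fairlea by 18–1.
Jarrow vs Dunmore: Jarrow is ranked higher on 1+8+8 = 17 ballots, Dunmore on 2. Jarrow wins 17–2.
Jarrow–Arden: Arden 10–9.
Granton–Fairlea: Fairlea 19–0.
Granton–Dunmore: Granton 16–3.
Granton vs Arden: Granton, 11–8.
Fairlea vs Dunmore: Fairlea wins 17–2.
Fairlea vs Arden: Fairlea preferred on 1+8+2+8 = 19 ballots; Fairlea wins 19–0.
Dunmore vs Arden: Dunmore wins 11–8.
Every city wins at least one matchup (Jarrow beats Granton; Granton beats Dunmore; Fairlea beats Jarrow; Dunmore beats Arden; Arden beats Jarrow), so there is no Condorcet loser.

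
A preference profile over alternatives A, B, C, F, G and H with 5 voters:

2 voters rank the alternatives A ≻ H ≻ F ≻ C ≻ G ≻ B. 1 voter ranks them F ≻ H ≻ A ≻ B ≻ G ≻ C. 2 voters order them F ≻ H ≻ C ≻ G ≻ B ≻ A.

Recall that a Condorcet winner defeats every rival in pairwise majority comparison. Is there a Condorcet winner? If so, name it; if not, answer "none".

F

Head-to-head results (5 voters):
A vs B: A, 3–2.
A vs C: A, 3–2.
A vs F: F, 3–2.
A vs G: A wins 3–2.
A–H: H 3–2.
B vs C: C, 4–1.
B vs F: F wins 5–0.
B vs G: G, 4–1.
B vs H: H, 5–0.
C vs F: F, 5–0.
C–G: C 4–1.
C–H: H 5–0.
F vs G: F, 5–0.
F–H: F 3–2.
G–H: H 5–0.
F defeats every rival head-to-head and is the Condorcet winner.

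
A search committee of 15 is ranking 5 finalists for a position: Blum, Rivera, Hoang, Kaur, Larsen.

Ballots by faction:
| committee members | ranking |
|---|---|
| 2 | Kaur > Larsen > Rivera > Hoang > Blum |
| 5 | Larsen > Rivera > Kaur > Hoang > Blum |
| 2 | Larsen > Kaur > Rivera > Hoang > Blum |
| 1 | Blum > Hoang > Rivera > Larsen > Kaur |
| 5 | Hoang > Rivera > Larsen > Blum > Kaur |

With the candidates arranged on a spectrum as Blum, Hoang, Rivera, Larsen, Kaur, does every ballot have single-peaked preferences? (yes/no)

yes

Axis positions: Blum=1, Hoang=2, Rivera=3, Larsen=4, Kaur=5.
Faction 1 (peak Kaur at position 5): ranking walks positions 5-4-3-2-1, expanding outward from the peak — single-peaked.
Faction 2 (peak Larsen at position 4): ranking walks positions 4-3-5-2-1, expanding outward from the peak — single-peaked.
Faction 3 (peak Larsen at position 4): ranking walks positions 4-5-3-2-1, expanding outward from the peak — single-peaked.
Faction 4 (peak Blum at position 1): ranking walks positions 1-2-3-4-5, expanding outward from the peak — single-peaked.
Faction 5 (peak Hoang at position 2): ranking walks positions 2-3-4-1-5, expanding outward from the peak — single-peaked.
Every ranking is single-peaked on this axis.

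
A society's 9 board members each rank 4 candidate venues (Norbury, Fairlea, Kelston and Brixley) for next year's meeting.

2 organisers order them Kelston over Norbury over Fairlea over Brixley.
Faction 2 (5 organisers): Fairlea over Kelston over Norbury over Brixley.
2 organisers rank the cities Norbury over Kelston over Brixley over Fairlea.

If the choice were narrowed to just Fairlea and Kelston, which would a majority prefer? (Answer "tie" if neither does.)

Ballots ranking Fairlea above Kelston: 5.
Ballots ranking Kelston above Fairlea: 9 − 5 = 4.
Fairlea wins the head-to-head 5–4.

Fairlea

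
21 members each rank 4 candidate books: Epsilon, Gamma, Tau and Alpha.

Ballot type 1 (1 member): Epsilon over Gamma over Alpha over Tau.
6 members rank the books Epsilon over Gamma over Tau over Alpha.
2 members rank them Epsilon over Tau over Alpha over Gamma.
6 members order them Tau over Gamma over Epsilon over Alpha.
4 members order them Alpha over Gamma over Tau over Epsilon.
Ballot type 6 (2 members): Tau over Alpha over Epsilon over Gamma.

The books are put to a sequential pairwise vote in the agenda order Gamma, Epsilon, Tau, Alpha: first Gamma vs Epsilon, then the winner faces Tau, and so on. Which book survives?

Tau

Round 1: Gamma vs Epsilon — 10–11, Epsilon advances.
Round 2: Epsilon vs Tau — 9–12, Tau advances.
Round 3: Tau vs Alpha — 16–5, Tau advances.
Tau survives the agenda.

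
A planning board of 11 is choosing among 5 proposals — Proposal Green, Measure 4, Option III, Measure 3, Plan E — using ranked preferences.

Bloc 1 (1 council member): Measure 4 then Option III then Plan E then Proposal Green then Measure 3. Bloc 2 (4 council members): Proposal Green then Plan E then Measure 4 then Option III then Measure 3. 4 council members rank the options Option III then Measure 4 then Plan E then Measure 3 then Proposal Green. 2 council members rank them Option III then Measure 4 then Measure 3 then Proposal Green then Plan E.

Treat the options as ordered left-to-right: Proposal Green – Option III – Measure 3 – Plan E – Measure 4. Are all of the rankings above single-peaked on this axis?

no

Axis positions: Proposal Green=1, Option III=2, Measure 3=3, Plan E=4, Measure 4=5.
Bloc 1: ranking walks positions 5-2-4-1-3; Option III is ranked above Plan E even though Plan E lies between Option III and the peak Measure 4 on the axis — preferences dip and rise again. Not single-peaked.
Bloc 2: ranking walks positions 1-4-5-2-3; Plan E is ranked above Option III even though Option III lies between Plan E and the peak Proposal Green on the axis — preferences dip and rise again. Not single-peaked.
Bloc 3: ranking walks positions 2-5-4-3-1; Measure 4 is ranked above Measure 3 even though Measure 3 lies between Measure 4 and the peak Option III on the axis — preferences dip and rise again. Not single-peaked.
Bloc 4: ranking walks positions 2-5-3-1-4; Measure 4 is ranked above Measure 3 even though Measure 3 lies between Measure 4 and the peak Option III on the axis — preferences dip and rise again. Not single-peaked.
Bloc 1 violates single-peakedness, so the profile is not single-peaked on this axis.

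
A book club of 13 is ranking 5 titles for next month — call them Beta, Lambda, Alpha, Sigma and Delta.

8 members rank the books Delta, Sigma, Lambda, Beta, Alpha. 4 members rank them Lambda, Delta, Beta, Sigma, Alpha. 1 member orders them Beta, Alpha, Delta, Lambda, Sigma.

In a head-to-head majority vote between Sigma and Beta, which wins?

Sigma

Ballots ranking Sigma above Beta: 8.
Ballots ranking Beta above Sigma: 13 − 8 = 5.
Sigma wins the head-to-head 8–5.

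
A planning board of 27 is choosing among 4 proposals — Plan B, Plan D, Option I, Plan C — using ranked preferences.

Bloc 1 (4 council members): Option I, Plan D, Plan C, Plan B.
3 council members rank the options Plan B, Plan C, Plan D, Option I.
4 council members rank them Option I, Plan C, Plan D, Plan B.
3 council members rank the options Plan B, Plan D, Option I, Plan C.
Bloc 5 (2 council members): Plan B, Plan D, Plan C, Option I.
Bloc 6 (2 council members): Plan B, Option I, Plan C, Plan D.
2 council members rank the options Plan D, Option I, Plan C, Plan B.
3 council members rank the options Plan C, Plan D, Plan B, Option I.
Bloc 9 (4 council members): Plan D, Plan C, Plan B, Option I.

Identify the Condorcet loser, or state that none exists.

Pairwise majorities:
Plan B vs Plan D: Plan B is ranked higher on 3+3+2+2 = 10 ballots, Plan D on 17. Plan D wins 17–10.
Plan B vs Option I: Plan B wins 17–10.
Plan B vs Plan C: Plan B preferred on 3+3+2+2 = 10 ballots; Plan C wins 17–10.
Plan D vs Option I: Plan D, 17–10.
Plan D vs Plan C: 4+3+2+2+4 = 15 for Plan D, 12 for Plan C — Plan D by 15–12.
Option I vs Plan C: Option I preferred on 4+4+3+2+2 = 15 ballots; Option I wins 15–12.
Each option has at least one pairwise win (Plan B beats Option I; Plan D beats Plan B; Option I beats Plan C; Plan C beats Plan B) — no Condorcet loser.

none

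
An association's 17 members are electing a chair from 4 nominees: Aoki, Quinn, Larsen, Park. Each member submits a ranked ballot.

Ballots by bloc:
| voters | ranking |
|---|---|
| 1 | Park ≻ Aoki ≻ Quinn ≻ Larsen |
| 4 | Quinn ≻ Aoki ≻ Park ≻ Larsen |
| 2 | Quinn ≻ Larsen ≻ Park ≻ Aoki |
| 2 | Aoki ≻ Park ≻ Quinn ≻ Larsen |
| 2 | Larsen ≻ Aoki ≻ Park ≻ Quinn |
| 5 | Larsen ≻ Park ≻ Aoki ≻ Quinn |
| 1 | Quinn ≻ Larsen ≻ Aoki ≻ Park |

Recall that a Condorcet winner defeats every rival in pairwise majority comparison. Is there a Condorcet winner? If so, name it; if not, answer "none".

none

Head-to-head results (17 voters):
Aoki vs Quinn: Aoki wins 10–7.
Aoki vs Larsen: Larsen, 10–7.
Aoki–Park: Aoki 9–8.
Quinn–Larsen: Quinn 10–7.
Quinn vs Park: Park, 10–7.
Larsen–Park: Larsen 10–7.
No candidate is unbeaten: Aoki loses to Larsen; Quinn loses to Aoki; Larsen loses to Quinn; Park loses to Aoki. In particular Aoki → Quinn → Larsen → Aoki is a majority cycle — no Condorcet winner exists.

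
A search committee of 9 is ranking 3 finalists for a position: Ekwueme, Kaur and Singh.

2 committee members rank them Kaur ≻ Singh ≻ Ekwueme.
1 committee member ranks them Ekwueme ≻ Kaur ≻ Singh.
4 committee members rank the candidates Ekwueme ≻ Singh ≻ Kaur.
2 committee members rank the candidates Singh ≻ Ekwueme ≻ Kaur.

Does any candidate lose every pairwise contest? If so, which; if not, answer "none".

Head-to-head results (9 committee members):
Ekwueme vs Kaur: 7 to 2, Ekwueme.
Ekwueme vs Singh: Ekwueme, 5–4.
Kaur vs Singh: Kaur preferred on 2+1 = 3 ballots; Singh wins 6–3.
Kaur loses to every other candidate — it is the Condorcet loser.

Kaur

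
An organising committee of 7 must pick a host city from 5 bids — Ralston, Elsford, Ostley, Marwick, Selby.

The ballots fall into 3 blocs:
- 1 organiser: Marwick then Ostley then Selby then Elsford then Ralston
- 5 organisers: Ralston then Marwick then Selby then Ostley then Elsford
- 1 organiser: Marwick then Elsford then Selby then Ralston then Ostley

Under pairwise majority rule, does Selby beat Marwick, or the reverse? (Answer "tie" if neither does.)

Marwick

No ballot ranks Selby above Marwick: 0.
Ballots ranking Marwick above Selby: 7 − 0 = 7.
Marwick wins the head-to-head 7–0.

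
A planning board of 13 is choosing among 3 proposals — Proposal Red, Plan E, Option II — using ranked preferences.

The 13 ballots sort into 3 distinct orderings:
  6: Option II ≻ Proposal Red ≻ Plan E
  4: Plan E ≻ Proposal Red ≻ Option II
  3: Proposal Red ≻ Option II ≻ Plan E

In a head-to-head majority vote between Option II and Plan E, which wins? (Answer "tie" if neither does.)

Ballots ranking Option II above Plan E: 6 + 3 = 9.
Ballots ranking Plan E above Option II: 13 − 9 = 4.
Option II wins the head-to-head 9–4.

Option II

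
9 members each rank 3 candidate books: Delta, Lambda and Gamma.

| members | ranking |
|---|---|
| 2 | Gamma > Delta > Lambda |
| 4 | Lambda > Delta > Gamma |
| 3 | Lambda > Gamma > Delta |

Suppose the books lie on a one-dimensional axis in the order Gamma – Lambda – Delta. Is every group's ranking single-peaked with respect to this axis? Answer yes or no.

no

Axis positions: Gamma=1, Lambda=2, Delta=3.
Group 1: ranking walks positions 1-3-2; Delta is ranked above Lambda even though Lambda lies between Delta and the peak Gamma on the axis — preferences dip and rise again. Not single-peaked.
Group 2 (peak Lambda at position 2): ranking walks positions 2-3-1, expanding outward from the peak — single-peaked.
Group 3 (peak Lambda at position 2): ranking walks positions 2-1-3, expanding outward from the peak — single-peaked.
Group 1 violates single-peakedness, so the profile is not single-peaked on this axis.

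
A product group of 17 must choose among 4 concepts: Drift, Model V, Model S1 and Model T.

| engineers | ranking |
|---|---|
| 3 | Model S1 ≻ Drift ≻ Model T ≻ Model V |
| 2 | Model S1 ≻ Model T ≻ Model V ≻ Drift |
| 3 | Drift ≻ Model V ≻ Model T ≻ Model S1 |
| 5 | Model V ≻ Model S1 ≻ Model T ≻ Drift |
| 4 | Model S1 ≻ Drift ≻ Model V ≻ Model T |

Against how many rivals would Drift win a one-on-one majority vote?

2

Drift against each rival (17 engineers):
Drift–Model V: Drift 10–7.
Drift vs Model S1: Drift preferred on 3 ballots; Model S1 wins 14–3.
Drift vs Model T: Drift is ranked higher on 3+3+4 = 10 ballots, Model T on 7. Drift wins 10–7.
Drift beats Model V, Model T; loses to Model S1 — 2 pairwise wins.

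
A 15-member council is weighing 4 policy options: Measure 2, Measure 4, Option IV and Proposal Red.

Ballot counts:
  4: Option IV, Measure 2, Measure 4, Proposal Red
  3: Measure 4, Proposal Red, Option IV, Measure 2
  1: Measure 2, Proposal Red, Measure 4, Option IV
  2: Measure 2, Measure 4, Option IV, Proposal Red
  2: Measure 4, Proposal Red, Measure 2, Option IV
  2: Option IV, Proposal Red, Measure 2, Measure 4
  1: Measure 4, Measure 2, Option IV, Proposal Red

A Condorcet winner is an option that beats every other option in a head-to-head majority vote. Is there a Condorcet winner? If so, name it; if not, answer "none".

none

Check each pair by majority over 15 ballots:
Measure 2 vs Measure 4: Measure 2 is ranked higher on 4+1+2+2 = 9 ballots, Measure 4 on 6. Measure 2 wins 9–6.
Measure 2 vs Option IV: 1+2+2+1 = 6 for Measure 2, 9 for Option IV — Option IV by 9–6.
Measure 2 vs Proposal Red: 8 to 7, Measure 2.
Measure 4 vs Option IV: 3+1+2+2+1 = 9 for Measure 4, 6 for Option IV — Measure 4 by 9–6.
Measure 4 vs Proposal Red: Measure 4 preferred on 4+3+2+2+1 = 12 ballots; Measure 4 wins 12–3.
Option IV vs Proposal Red: Option IV, 9–6.
Every option loses at least once (Measure 2 loses to Option IV; Measure 4 loses to Measure 2; Option IV loses to Measure 4; Proposal Red loses to Measure 2). The majority relation contains the cycle Measure 2 beats Measure 4 beats Option IV beats Measure 2, so there is no Condorcet winner.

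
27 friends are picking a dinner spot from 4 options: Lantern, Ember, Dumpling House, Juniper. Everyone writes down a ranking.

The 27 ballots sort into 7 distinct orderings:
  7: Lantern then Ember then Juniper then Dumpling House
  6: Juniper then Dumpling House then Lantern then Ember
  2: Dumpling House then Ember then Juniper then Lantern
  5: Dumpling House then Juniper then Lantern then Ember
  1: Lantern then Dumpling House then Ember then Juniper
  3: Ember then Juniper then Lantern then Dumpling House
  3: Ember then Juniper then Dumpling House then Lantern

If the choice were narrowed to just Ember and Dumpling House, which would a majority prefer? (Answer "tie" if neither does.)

Dumpling House

Ballots ranking Ember above Dumpling House: 7 + 3 + 3 = 13.
Ballots ranking Dumpling House above Ember: 27 − 13 = 14.
Dumpling House wins the head-to-head 14–13.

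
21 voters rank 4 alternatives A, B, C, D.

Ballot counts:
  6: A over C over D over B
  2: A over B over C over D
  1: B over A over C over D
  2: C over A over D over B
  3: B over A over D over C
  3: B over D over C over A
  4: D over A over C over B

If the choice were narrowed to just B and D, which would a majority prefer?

D

Ballots ranking B above D: 2 + 1 + 3 + 3 = 9.
Ballots ranking D above B: 21 − 9 = 12.
D wins the head-to-head 12–9.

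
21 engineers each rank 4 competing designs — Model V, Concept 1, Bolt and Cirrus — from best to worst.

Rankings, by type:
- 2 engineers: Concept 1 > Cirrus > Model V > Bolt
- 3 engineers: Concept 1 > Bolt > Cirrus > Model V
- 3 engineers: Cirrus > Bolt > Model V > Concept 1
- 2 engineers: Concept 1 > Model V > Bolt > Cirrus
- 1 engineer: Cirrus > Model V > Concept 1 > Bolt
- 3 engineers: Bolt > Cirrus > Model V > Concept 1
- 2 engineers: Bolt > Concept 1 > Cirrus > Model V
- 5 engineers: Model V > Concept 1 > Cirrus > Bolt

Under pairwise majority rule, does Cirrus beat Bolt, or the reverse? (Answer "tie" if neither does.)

Ballots ranking Cirrus above Bolt: 2 + 3 + 1 + 5 = 11.
Ballots ranking Bolt above Cirrus: 21 − 11 = 10.
Cirrus wins the head-to-head 11–10.

Cirrus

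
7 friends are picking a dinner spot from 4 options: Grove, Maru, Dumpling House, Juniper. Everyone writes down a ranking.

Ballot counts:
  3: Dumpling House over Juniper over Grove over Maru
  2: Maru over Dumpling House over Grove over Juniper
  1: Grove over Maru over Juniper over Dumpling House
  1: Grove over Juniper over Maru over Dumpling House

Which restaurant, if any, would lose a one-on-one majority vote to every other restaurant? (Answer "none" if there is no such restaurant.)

none

Pairwise majorities:
Grove–Maru: Grove 5–2.
Grove vs Dumpling House: Grove preferred on 1+1 = 2 ballots; Dumpling House wins 5–2.
Grove vs Juniper: Grove wins 4–3.
Maru vs Dumpling House: Maru is ranked higher on 2+1+1 = 4 ballots, Dumpling House on 3. Maru wins 4–3.
Maru vs Juniper: Juniper wins 4–3.
Dumpling House vs Juniper: Dumpling House wins 5–2.
Each restaurant has at least one pairwise win (Grove beats Maru; Maru beats Dumpling House; Dumpling House beats Grove; Juniper beats Maru) — no Condorcet loser.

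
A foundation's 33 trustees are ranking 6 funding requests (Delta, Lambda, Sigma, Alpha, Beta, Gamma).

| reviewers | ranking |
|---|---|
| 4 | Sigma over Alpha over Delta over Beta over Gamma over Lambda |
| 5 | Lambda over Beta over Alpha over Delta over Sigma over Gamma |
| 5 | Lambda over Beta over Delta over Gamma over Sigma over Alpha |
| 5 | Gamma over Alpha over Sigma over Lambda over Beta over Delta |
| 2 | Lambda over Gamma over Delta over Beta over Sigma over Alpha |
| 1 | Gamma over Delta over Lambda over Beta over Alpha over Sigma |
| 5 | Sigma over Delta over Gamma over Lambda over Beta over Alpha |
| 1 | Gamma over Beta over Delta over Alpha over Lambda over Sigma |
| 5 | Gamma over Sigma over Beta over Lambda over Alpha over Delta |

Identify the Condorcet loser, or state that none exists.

Head-to-head results (33 reviewers):
Delta–Lambda: Lambda 22–11.
Delta vs Sigma: 5+5+2+1+1 = 14 for Delta, 19 for Sigma — Sigma by 19–14.
Delta vs Alpha: Alpha wins 19–14.
Delta vs Beta: Delta is ranked higher on 4+2+1+5 = 12 ballots, Beta on 21. Beta wins 21–12.
Delta–Gamma: Delta 19–14.
Lambda vs Sigma: Sigma wins 19–14.
Lambda vs Alpha: Lambda wins 23–10.
Lambda vs Beta: Lambda, 23–10.
Lambda vs Gamma: Gamma wins 21–12.
Sigma vs Alpha: Sigma wins 21–12.
Sigma vs Beta: 4+5+5+5 = 19 for Sigma, 14 for Beta — Sigma by 19–14.
Sigma vs Gamma: 4+5+5 = 14 for Sigma, 19 for Gamma — Gamma by 19–14.
Alpha vs Beta: Beta, 24–9.
Alpha vs Gamma: 9 to 24, Gamma.
Beta vs Gamma: Gamma, 19–14.
Every project wins at least one matchup (Delta beats Gamma; Lambda beats Delta; Sigma beats Delta; Alpha beats Delta; Beta beats Delta; Gamma beats Lambda), so there is no Condorcet loser.

none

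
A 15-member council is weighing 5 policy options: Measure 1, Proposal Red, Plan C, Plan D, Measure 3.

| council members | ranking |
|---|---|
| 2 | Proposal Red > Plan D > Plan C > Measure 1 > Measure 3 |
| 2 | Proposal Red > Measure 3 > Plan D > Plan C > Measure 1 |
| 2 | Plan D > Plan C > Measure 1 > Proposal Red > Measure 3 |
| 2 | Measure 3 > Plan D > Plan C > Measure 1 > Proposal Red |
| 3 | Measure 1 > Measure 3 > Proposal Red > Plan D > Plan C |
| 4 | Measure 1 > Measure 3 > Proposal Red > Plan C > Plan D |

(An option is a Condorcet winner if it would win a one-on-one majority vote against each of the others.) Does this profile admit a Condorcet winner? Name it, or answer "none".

none

Head-to-head results (15 council members):
Measure 1 vs Proposal Red: 11 to 4, Measure 1.
Measure 1 vs Plan C: 7 to 8, Plan C.
Measure 1 vs Plan D: Measure 1 preferred on 3+4 = 7 ballots; Plan D wins 8–7.
Measure 1 vs Measure 3: Measure 1 preferred on 2+2+3+4 = 11 ballots; Measure 1 wins 11–4.
Proposal Red vs Plan C: 11 to 4, Proposal Red.
Proposal Red vs Plan D: 2+2+3+4 = 11 for Proposal Red, 4 for Plan D — Proposal Red by 11–4.
Proposal Red vs Measure 3: Proposal Red preferred on 2+2+2 = 6 ballots; Measure 3 wins 9–6.
Plan C vs Plan D: Plan C is ranked higher on 4 ballots, Plan D on 11. Plan D wins 11–4.
Plan C vs Measure 3: Plan C is ranked higher on 2+2 = 4 ballots, Measure 3 on 11. Measure 3 wins 11–4.
Plan D vs Measure 3: 2+2 = 4 for Plan D, 11 for Measure 3 — Measure 3 by 11–4.
Every option loses at least once (Measure 1 loses to Plan C; Proposal Red loses to Measure 1; Plan C loses to Proposal Red; Plan D loses to Proposal Red; Measure 3 loses to Measure 1). The majority relation contains the cycle Measure 1 > Proposal Red > Plan C > Measure 1, so there is no Condorcet winner.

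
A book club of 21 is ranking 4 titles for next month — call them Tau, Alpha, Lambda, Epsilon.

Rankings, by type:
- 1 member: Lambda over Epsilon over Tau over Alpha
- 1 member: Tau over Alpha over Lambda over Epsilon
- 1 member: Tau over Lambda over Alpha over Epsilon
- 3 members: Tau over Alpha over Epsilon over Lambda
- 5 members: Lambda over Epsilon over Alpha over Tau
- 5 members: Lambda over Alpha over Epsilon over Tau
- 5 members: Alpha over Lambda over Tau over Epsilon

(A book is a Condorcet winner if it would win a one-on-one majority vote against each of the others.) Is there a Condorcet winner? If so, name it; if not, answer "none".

Lambda

Check each pair by majority over 21 ballots:
Tau vs Alpha: Alpha wins 15–6.
Tau vs Lambda: Lambda wins 16–5.
Tau vs Epsilon: 1+1+3+5 = 10 for Tau, 11 for Epsilon — Epsilon by 11–10.
Alpha vs Lambda: Alpha is ranked higher on 1+3+5 = 9 ballots, Lambda on 12. Lambda wins 12–9.
Alpha vs Epsilon: Alpha is ranked higher on 1+1+3+5+5 = 15 ballots, Epsilon on 6. Alpha wins 15–6.
Lambda–Epsilon: Lambda 18–3.
Lambda defeats every rival head-to-head and is the Condorcet winner.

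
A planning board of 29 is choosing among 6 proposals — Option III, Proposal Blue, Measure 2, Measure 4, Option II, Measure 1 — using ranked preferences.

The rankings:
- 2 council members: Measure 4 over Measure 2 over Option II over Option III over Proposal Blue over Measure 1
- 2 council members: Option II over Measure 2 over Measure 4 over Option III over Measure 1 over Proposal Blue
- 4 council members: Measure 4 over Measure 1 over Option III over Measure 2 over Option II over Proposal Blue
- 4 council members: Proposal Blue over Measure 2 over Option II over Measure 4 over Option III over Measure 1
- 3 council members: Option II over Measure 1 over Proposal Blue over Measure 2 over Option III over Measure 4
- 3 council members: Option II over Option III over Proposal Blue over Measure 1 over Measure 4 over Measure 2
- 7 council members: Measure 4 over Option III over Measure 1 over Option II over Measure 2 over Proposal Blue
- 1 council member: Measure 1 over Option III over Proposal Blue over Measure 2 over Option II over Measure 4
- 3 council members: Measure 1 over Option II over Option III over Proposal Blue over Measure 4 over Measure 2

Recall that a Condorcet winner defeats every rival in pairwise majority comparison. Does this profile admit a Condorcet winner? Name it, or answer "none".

none

Head-to-head results (29 council members):
Option III vs Proposal Blue: 22 to 7, Option III.
Option III vs Measure 2: 18 to 11, Option III.
Option III vs Measure 4: Option III is ranked higher on 3+3+1+3 = 10 ballots, Measure 4 on 19. Measure 4 wins 19–10.
Option III vs Option II: Option III is ranked higher on 4+7+1 = 12 ballots, Option II on 17. Option II wins 17–12.
Option III vs Measure 1: Option III preferred on 2+2+4+3+7 = 18 ballots; Option III wins 18–11.
Proposal Blue vs Measure 2: 14 to 15, Measure 2.
Proposal Blue vs Measure 4: Proposal Blue is ranked higher on 4+3+3+1+3 = 14 ballots, Measure 4 on 15. Measure 4 wins 15–14.
Proposal Blue vs Option II: 4+1 = 5 for Proposal Blue, 24 for Option II — Option II by 24–5.
Proposal Blue vs Measure 1: Proposal Blue preferred on 2+4+3 = 9 ballots; Measure 1 wins 20–9.
Measure 2 vs Measure 4: 10 to 19, Measure 4.
Measure 2 vs Option II: Measure 2 preferred on 2+4+4+1 = 11 ballots; Option II wins 18–11.
Measure 2 vs Measure 1: Measure 2 preferred on 2+2+4 = 8 ballots; Measure 1 wins 21–8.
Measure 4 vs Option II: Measure 4 is ranked higher on 2+4+7 = 13 ballots, Option II on 16. Option II wins 16–13.
Measure 4 vs Measure 1: Measure 4 is ranked higher on 2+2+4+4+7 = 19 ballots, Measure 1 on 10. Measure 4 wins 19–10.
Option II vs Measure 1: 2+2+4+3+3 = 14 for Option II, 15 for Measure 1 — Measure 1 by 15–14.
Every option loses at least once (Option III loses to Measure 4; Proposal Blue loses to Option III; Measure 2 loses to Option III; Measure 4 loses to Option II; Option II loses to Measure 1; Measure 1 loses to Option III). The majority relation contains the cycle Option III → Measure 1 → Option II → Option III, so there is no Condorcet winner.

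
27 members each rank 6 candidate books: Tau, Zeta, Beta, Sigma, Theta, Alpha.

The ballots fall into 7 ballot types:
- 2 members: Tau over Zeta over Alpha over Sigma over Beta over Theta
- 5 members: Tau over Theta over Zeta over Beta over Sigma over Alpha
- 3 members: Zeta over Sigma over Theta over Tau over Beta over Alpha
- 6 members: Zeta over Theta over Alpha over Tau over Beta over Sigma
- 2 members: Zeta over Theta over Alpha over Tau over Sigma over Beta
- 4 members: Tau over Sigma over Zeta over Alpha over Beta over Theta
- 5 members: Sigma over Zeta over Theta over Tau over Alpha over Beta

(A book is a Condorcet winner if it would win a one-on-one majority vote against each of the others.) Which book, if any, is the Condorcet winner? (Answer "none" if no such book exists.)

Zeta

Head-to-head results (27 members):
Tau vs Zeta: Tau is ranked higher on 2+5+4 = 11 ballots, Zeta on 16. Zeta wins 16–11.
Tau vs Beta: Tau is ranked higher on 27 ballots, Beta on 0. Tau wins 27–0.
Tau vs Sigma: 2+5+6+2+4 = 19 for Tau, 8 for Sigma — Tau by 19–8.
Tau vs Theta: Tau preferred on 2+5+4 = 11 ballots; Theta wins 16–11.
Tau vs Alpha: Tau preferred on 2+5+3+4+5 = 19 ballots; Tau wins 19–8.
Zeta vs Beta: 27 to 0, Zeta.
Zeta vs Sigma: 18 to 9, Zeta.
Zeta vs Theta: 2+3+6+2+4+5 = 22 for Zeta, 5 for Theta — Zeta by 22–5.
Zeta vs Alpha: 27 to 0, Zeta.
Beta vs Sigma: Beta preferred on 5+6 = 11 ballots; Sigma wins 16–11.
Beta vs Theta: Beta preferred on 2+4 = 6 ballots; Theta wins 21–6.
Beta vs Alpha: 5+3 = 8 for Beta, 19 for Alpha — Alpha by 19–8.
Sigma vs Theta: Sigma preferred on 2+3+4+5 = 14 ballots; Sigma wins 14–13.
Sigma vs Alpha: 5+3+4+5 = 17 for Sigma, 10 for Alpha — Sigma by 17–10.
Theta vs Alpha: 21 to 6, Theta.
Zeta defeats every rival head-to-head and is the Condorcet winner.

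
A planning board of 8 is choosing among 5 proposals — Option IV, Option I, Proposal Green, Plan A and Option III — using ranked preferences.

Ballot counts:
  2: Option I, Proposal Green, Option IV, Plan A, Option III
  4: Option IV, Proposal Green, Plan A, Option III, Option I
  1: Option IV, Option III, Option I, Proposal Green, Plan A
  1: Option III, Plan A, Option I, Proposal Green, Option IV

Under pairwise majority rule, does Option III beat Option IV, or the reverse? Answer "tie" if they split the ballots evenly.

Ballots ranking Option III above Option IV: 1.
Ballots ranking Option IV above Option III: 8 − 1 = 7.
Option IV wins the head-to-head 7–1.

Option IV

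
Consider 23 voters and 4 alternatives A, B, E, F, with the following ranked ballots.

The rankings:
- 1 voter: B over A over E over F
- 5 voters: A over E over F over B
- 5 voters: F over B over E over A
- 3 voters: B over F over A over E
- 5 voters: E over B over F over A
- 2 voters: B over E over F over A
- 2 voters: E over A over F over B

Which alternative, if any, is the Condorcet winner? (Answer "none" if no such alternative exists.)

E

Pairwise majorities:
A vs B: 7 to 16, B.
A vs E: 9 to 14, E.
A vs F: A is ranked higher on 1+5+2 = 8 ballots, F on 15. F wins 15–8.
B vs E: 1+5+3+2 = 11 for B, 12 for E — E by 12–11.
B vs F: B is ranked higher on 1+3+5+2 = 11 ballots, F on 12. F wins 12–11.
E vs F: 15 to 8, E.
E wins every pairwise contest, so E is the Condorcet winner.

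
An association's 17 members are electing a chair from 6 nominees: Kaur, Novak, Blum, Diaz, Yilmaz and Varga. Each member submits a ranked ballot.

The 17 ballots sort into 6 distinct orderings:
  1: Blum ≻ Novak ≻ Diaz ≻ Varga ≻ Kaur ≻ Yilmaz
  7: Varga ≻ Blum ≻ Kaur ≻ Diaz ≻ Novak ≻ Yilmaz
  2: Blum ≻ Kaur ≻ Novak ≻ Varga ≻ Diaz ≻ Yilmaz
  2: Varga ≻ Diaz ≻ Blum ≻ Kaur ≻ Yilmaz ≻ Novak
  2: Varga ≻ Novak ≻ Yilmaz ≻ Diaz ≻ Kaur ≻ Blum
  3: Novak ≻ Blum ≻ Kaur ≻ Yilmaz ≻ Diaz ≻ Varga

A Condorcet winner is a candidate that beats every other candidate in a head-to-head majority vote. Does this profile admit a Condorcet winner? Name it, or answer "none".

Varga

Pairwise majorities:
Kaur vs Novak: 11 to 6, Kaur.
Kaur vs Blum: 2 for Kaur, 15 for Blum — Blum by 15–2.
Kaur vs Diaz: Kaur wins 12–5.
Kaur vs Yilmaz: Kaur wins 15–2.
Kaur–Varga: Varga 12–5.
Novak vs Blum: Blum wins 12–5.
Novak–Diaz: Diaz 9–8.
Novak vs Yilmaz: Novak preferred on 1+7+2+2+3 = 15 ballots; Novak wins 15–2.
Novak vs Varga: Varga, 11–6.
Blum vs Diaz: Blum, 13–4.
Blum vs Yilmaz: Blum preferred on 1+7+2+2+3 = 15 ballots; Blum wins 15–2.
Blum vs Varga: 1+2+3 = 6 for Blum, 11 for Varga — Varga by 11–6.
Diaz vs Yilmaz: Diaz preferred on 1+7+2+2 = 12 ballots; Diaz wins 12–5.
Diaz vs Varga: Diaz preferred on 1+3 = 4 ballots; Varga wins 13–4.
Yilmaz vs Varga: Varga wins 14–3.
Varga wins every pairwise contest, so Varga is the Condorcet winner.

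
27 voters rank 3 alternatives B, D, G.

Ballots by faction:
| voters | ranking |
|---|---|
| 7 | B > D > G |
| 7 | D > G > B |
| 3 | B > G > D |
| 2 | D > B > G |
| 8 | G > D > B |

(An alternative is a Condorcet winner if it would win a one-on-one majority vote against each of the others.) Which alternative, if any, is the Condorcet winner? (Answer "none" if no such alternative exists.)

D

Check each pair by majority over 27 ballots:
B vs D: 10 to 17, D.
B vs G: B is ranked higher on 7+3+2 = 12 ballots, G on 15. G wins 15–12.
D vs G: D is ranked higher on 7+7+2 = 16 ballots, G on 11. D wins 16–11.
D beats each of B, G — D is the Condorcet winner.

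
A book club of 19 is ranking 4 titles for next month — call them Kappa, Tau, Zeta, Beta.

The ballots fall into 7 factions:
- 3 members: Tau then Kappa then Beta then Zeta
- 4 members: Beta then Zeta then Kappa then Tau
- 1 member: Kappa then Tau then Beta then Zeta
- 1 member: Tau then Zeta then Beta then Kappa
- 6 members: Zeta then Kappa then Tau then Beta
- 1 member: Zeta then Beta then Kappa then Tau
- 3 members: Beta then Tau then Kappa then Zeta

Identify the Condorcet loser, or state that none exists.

none

Pairwise majorities:
Kappa vs Tau: Kappa, 12–7.
Kappa vs Zeta: Zeta, 12–7.
Kappa vs Beta: 3+1+6 = 10 for Kappa, 9 for Beta — Kappa by 10–9.
Tau vs Zeta: Zeta wins 11–8.
Tau–Beta: Tau 11–8.
Zeta–Beta: Beta 11–8.
No book is winless: Kappa beats Tau; Tau beats Beta; Zeta beats Kappa; Beta beats Zeta. There is no Condorcet loser.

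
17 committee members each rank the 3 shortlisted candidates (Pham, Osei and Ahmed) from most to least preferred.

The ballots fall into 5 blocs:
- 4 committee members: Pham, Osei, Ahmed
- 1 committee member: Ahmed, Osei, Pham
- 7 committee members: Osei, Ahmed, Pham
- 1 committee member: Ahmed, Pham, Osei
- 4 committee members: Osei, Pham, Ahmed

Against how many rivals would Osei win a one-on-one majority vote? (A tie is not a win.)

Osei against each rival (17 committee members):
Osei vs Pham: Osei is ranked higher on 1+7+4 = 12 ballots, Pham on 5. Osei wins 12–5.
Osei–Ahmed: Osei 15–2.
Osei beats Pham, Ahmed — 2 pairwise wins.

2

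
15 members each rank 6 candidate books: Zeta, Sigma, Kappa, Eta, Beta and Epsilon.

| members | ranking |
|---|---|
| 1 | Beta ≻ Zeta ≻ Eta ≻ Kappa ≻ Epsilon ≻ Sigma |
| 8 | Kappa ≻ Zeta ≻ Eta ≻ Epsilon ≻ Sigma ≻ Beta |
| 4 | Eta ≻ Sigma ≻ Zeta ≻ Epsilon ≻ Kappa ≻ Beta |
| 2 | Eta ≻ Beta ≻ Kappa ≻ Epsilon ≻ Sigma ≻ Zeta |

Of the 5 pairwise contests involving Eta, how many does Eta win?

3

Eta against each rival (15 members):
Eta vs Zeta: Zeta wins 9–6.
Eta vs Sigma: 15 to 0, Eta.
Eta vs Kappa: 7 to 8, Kappa.
Eta vs Beta: Eta is ranked higher on 8+4+2 = 14 ballots, Beta on 1. Eta wins 14–1.
Eta–Epsilon: Eta 15–0.
Eta beats Sigma, Beta, Epsilon; loses to Zeta, Kappa — 3 pairwise wins.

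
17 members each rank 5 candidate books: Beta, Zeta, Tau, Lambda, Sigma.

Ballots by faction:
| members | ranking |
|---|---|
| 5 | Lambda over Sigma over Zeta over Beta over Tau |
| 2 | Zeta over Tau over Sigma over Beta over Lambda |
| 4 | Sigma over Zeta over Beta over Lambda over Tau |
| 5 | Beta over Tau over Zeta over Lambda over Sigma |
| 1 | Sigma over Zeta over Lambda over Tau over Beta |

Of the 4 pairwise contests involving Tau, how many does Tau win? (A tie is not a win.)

Tau against each rival (17 members):
Tau vs Beta: 2+1 = 3 for Tau, 14 for Beta — Beta by 14–3.
Tau–Zeta: Zeta 12–5.
Tau vs Lambda: Tau preferred on 2+5 = 7 ballots; Lambda wins 10–7.
Tau vs Sigma: Tau preferred on 2+5 = 7 ballots; Sigma wins 10–7.
Tau beats no one; loses to Beta, Zeta, Lambda, Sigma — 0 pairwise wins.

0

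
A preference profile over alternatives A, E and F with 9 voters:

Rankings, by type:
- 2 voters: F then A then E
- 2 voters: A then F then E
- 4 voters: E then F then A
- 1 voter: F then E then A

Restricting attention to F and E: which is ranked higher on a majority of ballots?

Ballots ranking F above E: 2 + 2 + 1 = 5.
Ballots ranking E above F: 9 − 5 = 4.
F wins the head-to-head 5–4.

F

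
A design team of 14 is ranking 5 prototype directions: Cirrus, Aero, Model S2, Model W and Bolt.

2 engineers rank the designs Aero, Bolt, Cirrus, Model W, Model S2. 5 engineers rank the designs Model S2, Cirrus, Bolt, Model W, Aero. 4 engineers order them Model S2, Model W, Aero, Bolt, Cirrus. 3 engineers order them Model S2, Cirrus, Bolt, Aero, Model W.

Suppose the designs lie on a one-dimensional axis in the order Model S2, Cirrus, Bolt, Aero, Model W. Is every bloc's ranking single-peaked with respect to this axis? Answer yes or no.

no

Axis positions: Model S2=1, Cirrus=2, Bolt=3, Aero=4, Model W=5.
Bloc 1 (peak Aero at position 4): ranking walks positions 4-3-2-5-1, expanding outward from the peak — single-peaked.
Bloc 2: ranking walks positions 1-2-3-5-4; Model W is ranked above Aero even though Aero lies between Model W and the peak Model S2 on the axis — preferences dip and rise again. Not single-peaked.
Bloc 3: ranking walks positions 1-5-4-3-2; Model W is ranked above Cirrus even though Cirrus lies between Model W and the peak Model S2 on the axis — preferences dip and rise again. Not single-peaked.
Bloc 4 (peak Model S2 at position 1): ranking walks positions 1-2-3-4-5, expanding outward from the peak — single-peaked.
Bloc 2 violates single-peakedness, so the profile is not single-peaked on this axis.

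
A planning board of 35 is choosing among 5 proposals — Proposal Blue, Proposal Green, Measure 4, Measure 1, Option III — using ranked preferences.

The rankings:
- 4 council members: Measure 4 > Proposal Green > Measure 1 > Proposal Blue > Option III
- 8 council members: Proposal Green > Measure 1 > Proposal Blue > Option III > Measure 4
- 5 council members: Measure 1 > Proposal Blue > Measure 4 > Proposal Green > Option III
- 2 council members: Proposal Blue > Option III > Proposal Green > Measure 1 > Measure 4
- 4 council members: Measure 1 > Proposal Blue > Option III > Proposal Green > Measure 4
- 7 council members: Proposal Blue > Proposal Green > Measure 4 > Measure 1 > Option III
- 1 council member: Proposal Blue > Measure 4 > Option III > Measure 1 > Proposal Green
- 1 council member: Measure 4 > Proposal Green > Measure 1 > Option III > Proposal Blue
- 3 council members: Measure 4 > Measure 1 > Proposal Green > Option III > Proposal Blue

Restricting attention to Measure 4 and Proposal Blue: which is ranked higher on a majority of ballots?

Ballots ranking Measure 4 above Proposal Blue: 4 + 1 + 3 = 8.
Ballots ranking Proposal Blue above Measure 4: 35 − 8 = 27.
Proposal Blue wins the head-to-head 27–8.

Proposal Blue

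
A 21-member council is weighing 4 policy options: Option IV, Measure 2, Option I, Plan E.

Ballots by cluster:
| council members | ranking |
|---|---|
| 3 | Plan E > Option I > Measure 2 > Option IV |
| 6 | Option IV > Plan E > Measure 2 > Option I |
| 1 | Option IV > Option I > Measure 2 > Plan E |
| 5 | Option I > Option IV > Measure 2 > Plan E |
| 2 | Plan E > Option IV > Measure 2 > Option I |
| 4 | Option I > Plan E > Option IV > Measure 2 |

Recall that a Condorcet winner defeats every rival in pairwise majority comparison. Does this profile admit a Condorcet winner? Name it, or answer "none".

Check each pair by majority over 21 ballots:
Option IV vs Measure 2: 6+1+5+2+4 = 18 for Option IV, 3 for Measure 2 — Option IV by 18–3.
Option IV vs Option I: Option IV is ranked higher on 6+1+2 = 9 ballots, Option I on 12. Option I wins 12–9.
Option IV vs Plan E: Option IV is ranked higher on 6+1+5 = 12 ballots, Plan E on 9. Option IV wins 12–9.
Measure 2 vs Option I: Measure 2 is ranked higher on 6+2 = 8 ballots, Option I on 13. Option I wins 13–8.
Measure 2 vs Plan E: 1+5 = 6 for Measure 2, 15 for Plan E — Plan E by 15–6.
Option I vs Plan E: Option I preferred on 1+5+4 = 10 ballots; Plan E wins 11–10.
Each option drops at least one matchup (Option IV loses to Option I; Measure 2 loses to Option IV; Option I loses to Plan E; Plan E loses to Option IV); the cycle Option IV → Plan E → Option I → Option IV rules out a Condorcet winner.

none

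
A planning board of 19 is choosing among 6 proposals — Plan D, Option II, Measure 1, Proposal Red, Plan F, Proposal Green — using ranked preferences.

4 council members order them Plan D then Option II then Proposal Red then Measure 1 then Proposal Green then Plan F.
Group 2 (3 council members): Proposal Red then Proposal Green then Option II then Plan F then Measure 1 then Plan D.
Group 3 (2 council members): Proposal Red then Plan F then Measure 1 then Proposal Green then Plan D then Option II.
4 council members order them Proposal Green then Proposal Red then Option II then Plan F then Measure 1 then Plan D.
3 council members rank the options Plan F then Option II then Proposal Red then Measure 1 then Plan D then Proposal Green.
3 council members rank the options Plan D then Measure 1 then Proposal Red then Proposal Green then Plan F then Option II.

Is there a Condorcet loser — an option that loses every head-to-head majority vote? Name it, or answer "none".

Head-to-head results (19 council members):
Plan D–Option II: Option II 10–9.
Plan D vs Measure 1: Measure 1 wins 12–7.
Plan D vs Proposal Red: Proposal Red wins 12–7.
Plan D vs Plan F: 7 to 12, Plan F.
Plan D vs Proposal Green: Plan D wins 10–9.
Option II–Measure 1: Option II 14–5.
Option II vs Proposal Red: Proposal Red wins 12–7.
Option II vs Plan F: 4+3+4 = 11 for Option II, 8 for Plan F — Option II by 11–8.
Option II vs Proposal Green: 7 to 12, Proposal Green.
Measure 1 vs Proposal Red: Proposal Red wins 16–3.
Measure 1 vs Plan F: Measure 1 is ranked higher on 4+3 = 7 ballots, Plan F on 12. Plan F wins 12–7.
Measure 1 vs Proposal Green: Measure 1 wins 12–7.
Proposal Red vs Plan F: Proposal Red wins 16–3.
Proposal Red vs Proposal Green: Proposal Red, 15–4.
Plan F vs Proposal Green: 2+3 = 5 for Plan F, 14 for Proposal Green — Proposal Green by 14–5.
No option is winless: Plan D beats Proposal Green; Option II beats Plan D; Measure 1 beats Plan D; Proposal Red beats Plan D; Plan F beats Plan D; Proposal Green beats Option II. There is no Condorcet loser.

none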